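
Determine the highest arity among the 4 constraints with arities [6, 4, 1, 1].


The arities are: 6, 4, 1, 1.
Scan for the maximum value.
Maximum arity = 6.

6


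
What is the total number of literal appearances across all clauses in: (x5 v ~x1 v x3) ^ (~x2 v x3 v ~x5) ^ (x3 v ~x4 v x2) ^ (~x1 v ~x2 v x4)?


Clause lengths: 3, 3, 3, 3.
Sum = 3 + 3 + 3 + 3 = 12.

12


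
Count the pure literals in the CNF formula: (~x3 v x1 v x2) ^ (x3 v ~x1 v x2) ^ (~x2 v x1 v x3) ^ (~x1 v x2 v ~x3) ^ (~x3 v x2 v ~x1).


A pure literal appears in only one polarity across all clauses.
No pure literals found.
Count = 0.

0


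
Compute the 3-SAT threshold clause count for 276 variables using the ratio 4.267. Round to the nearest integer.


The 3-SAT phase transition occurs at approximately 4.267 clauses per variable.
m = 4.267 * 276 = 1177.692.
Rounded to nearest integer: 1178.

1178


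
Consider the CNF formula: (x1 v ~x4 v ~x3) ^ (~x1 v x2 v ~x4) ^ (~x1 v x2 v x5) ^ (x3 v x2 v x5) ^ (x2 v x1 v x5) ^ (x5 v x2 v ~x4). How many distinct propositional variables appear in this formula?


Identify each distinct variable in the formula.
Variables found: x1, x2, x3, x4, x5.
Total distinct variables = 5.

5


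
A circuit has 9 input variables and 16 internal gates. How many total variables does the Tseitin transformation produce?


The Tseitin transformation introduces one auxiliary variable per gate.
Total variables = inputs + gates = 9 + 16 = 25.

25


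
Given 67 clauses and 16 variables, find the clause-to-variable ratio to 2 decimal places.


Clause-to-variable ratio = clauses / variables.
67 / 16 = 4.19.

4.19


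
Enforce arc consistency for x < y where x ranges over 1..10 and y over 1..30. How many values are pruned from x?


For the constraint x < y, x needs a supporting value in y's domain.
x can be at most 29 (one less than y's maximum).
Valid x values from domain: 10 out of 10.
Pruned = 10 - 10 = 0.

0


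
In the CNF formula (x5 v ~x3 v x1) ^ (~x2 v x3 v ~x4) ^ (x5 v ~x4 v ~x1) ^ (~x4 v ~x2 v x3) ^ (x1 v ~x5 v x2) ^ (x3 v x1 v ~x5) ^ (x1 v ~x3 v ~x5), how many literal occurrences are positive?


Scan each clause for unnegated literals.
Clause 1: 2 positive; Clause 2: 1 positive; Clause 3: 1 positive; Clause 4: 1 positive; Clause 5: 2 positive; Clause 6: 2 positive; Clause 7: 1 positive.
Total positive literal occurrences = 10.

10


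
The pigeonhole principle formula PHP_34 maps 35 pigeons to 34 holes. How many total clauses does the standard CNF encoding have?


The PHP encoding has two parts:
1) At-least-one-hole clauses: 35 (one per pigeon, each with 34 literals).
2) At-most-one-pigeon-per-hole clauses: 34 holes * C(35,2) = 34 * 595 = 20230.
Total clauses = 35 + 20230 = 20265.

20265


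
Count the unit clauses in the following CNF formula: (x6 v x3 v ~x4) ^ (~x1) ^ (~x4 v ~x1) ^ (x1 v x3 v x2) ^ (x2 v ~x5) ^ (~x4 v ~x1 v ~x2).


A unit clause contains exactly one literal.
Unit clauses found: (~x1).
Count = 1.

1


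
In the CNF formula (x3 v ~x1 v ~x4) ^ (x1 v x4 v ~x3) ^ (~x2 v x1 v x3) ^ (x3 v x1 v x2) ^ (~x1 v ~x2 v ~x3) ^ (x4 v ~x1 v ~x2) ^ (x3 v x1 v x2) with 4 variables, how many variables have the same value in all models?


Find all satisfying assignments: 5 model(s).
Check which variables have the same value in every model.
No variable is fixed across all models.
Backbone size = 0.

0


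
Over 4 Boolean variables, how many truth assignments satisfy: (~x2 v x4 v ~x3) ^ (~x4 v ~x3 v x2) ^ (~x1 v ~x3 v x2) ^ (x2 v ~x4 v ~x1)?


Enumerate all 16 truth assignments over 4 variables.
Test each against every clause.
Satisfying assignments found: 10.

10


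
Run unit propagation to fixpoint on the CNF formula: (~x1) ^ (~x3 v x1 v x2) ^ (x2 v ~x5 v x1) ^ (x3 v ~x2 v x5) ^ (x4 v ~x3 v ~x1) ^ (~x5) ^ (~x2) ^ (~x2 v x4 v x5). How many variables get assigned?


Unit propagation repeatedly assigns the literal in any unit clause, then simplifies.
Assignments in order: x1 = F, x5 = F, x2 = F, x3 = F.
No further unit clauses remain.
Total variables assigned = 4.

4


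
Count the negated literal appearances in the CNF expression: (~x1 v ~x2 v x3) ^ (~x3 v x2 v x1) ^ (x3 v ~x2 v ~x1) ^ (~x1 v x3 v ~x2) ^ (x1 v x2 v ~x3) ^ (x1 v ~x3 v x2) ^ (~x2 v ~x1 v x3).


Scan each clause for negated literals.
Clause 1: 2 negative; Clause 2: 1 negative; Clause 3: 2 negative; Clause 4: 2 negative; Clause 5: 1 negative; Clause 6: 1 negative; Clause 7: 2 negative.
Total negative literal occurrences = 11.

11


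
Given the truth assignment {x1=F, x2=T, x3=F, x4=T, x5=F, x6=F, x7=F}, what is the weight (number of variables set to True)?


The weight is the number of variables assigned True.
True variables: x2, x4.
Weight = 2.

2


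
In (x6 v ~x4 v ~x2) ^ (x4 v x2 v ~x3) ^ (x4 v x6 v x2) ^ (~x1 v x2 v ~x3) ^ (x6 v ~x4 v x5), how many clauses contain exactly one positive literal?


A definite clause has exactly one positive literal.
Clause 1: 1 positive -> definite
Clause 2: 2 positive -> not definite
Clause 3: 3 positive -> not definite
Clause 4: 1 positive -> definite
Clause 5: 2 positive -> not definite
Definite clause count = 2.

2


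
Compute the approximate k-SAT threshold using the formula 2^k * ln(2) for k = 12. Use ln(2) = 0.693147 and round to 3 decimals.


Using the asymptotic formula: threshold ~ 2^k * ln(2).
2^12 = 4096.
4096 * 0.693147 = 2839.13.

2839.13


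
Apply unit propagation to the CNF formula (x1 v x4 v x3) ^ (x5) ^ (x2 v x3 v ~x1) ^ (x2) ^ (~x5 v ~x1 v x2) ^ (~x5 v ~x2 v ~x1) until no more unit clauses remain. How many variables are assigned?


Unit propagation repeatedly assigns the literal in any unit clause, then simplifies.
Assignments in order: x5 = T, x2 = T, x1 = F.
No further unit clauses remain.
Total variables assigned = 3.

3


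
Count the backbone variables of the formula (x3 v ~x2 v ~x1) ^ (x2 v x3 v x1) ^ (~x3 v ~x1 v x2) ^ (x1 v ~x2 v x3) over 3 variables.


Find all satisfying assignments: 4 model(s).
Check which variables have the same value in every model.
No variable is fixed across all models.
Backbone size = 0.

0


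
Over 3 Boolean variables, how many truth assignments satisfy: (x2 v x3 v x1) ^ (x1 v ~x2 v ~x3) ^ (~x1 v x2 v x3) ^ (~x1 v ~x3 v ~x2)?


Enumerate all 8 truth assignments over 3 variables.
Test each against every clause.
Satisfying assignments found: 4.

4


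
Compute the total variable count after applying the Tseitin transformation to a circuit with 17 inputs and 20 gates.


The Tseitin transformation introduces one auxiliary variable per gate.
Total variables = inputs + gates = 17 + 20 = 37.

37


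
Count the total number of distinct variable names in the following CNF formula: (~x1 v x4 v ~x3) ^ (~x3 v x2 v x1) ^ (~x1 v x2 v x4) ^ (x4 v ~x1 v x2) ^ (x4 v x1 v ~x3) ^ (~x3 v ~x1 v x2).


Identify each distinct variable in the formula.
Variables found: x1, x2, x3, x4.
Total distinct variables = 4.

4


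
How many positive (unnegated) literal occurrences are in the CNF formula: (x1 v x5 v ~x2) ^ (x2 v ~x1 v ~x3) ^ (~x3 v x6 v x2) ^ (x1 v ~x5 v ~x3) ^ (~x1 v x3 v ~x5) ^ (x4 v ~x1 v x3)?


Scan each clause for unnegated literals.
Clause 1: 2 positive; Clause 2: 1 positive; Clause 3: 2 positive; Clause 4: 1 positive; Clause 5: 1 positive; Clause 6: 2 positive.
Total positive literal occurrences = 9.

9


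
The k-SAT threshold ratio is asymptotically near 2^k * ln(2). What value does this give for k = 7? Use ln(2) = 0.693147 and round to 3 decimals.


Using the asymptotic formula: threshold ~ 2^k * ln(2).
2^7 = 128.
128 * 0.693147 = 88.723.

88.723


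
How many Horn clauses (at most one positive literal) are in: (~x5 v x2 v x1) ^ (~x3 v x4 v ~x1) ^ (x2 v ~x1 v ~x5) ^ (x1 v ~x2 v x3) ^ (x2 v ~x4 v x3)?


A Horn clause has at most one positive literal.
Clause 1: 2 positive lit(s) -> not Horn
Clause 2: 1 positive lit(s) -> Horn
Clause 3: 1 positive lit(s) -> Horn
Clause 4: 2 positive lit(s) -> not Horn
Clause 5: 2 positive lit(s) -> not Horn
Total Horn clauses = 2.

2


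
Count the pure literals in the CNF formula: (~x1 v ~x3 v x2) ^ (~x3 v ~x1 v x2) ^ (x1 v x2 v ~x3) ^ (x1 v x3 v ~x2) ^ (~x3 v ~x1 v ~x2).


A pure literal appears in only one polarity across all clauses.
No pure literals found.
Count = 0.

0


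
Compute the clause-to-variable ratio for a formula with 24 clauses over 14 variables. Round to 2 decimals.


Clause-to-variable ratio = clauses / variables.
24 / 14 = 1.71.

1.71


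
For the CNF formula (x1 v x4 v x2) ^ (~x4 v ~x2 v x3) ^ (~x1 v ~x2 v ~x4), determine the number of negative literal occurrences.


Scan each clause for negated literals.
Clause 1: 0 negative; Clause 2: 2 negative; Clause 3: 3 negative.
Total negative literal occurrences = 5.

5


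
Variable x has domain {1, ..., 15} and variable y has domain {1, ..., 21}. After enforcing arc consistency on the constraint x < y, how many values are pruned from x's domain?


For the constraint x < y, x needs a supporting value in y's domain.
x can be at most 20 (one less than y's maximum).
Valid x values from domain: 15 out of 15.
Pruned = 15 - 15 = 0.

0


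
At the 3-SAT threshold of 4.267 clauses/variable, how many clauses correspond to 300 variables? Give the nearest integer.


The 3-SAT phase transition occurs at approximately 4.267 clauses per variable.
m = 4.267 * 300 = 1280.1.
Rounded to nearest integer: 1280.

1280


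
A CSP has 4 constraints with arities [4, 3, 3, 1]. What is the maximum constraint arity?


The arities are: 4, 3, 3, 1.
Scan for the maximum value.
Maximum arity = 4.

4


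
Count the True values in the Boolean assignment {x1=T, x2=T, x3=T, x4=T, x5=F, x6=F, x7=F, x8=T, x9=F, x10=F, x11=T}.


The weight is the number of variables assigned True.
True variables: x1, x2, x3, x4, x8, x11.
Weight = 6.

6


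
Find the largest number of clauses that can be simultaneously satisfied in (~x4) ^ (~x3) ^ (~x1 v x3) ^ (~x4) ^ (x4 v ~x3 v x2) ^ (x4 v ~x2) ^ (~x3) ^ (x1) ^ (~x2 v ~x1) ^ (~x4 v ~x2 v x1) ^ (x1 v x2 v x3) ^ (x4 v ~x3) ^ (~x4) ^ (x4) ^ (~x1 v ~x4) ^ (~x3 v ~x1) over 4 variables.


Enumerate all 16 truth assignments.
For each, count how many of the 16 clauses are satisfied.
The formula is not fully satisfiable, so the maximum is below 16.
Maximum simultaneously satisfiable clauses = 14.

14


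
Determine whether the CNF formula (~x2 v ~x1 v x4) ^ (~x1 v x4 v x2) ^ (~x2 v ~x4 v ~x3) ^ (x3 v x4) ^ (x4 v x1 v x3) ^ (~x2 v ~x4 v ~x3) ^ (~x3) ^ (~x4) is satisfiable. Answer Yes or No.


Check all 16 possible truth assignments.
Number of satisfying assignments found: 0.
The formula is unsatisfiable.

No


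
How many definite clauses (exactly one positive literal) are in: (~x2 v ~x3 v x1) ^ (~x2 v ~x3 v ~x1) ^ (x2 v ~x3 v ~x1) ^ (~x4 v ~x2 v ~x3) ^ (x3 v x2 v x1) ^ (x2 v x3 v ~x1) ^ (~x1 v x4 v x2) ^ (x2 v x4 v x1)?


A definite clause has exactly one positive literal.
Clause 1: 1 positive -> definite
Clause 2: 0 positive -> not definite
Clause 3: 1 positive -> definite
Clause 4: 0 positive -> not definite
Clause 5: 3 positive -> not definite
Clause 6: 2 positive -> not definite
Clause 7: 2 positive -> not definite
Clause 8: 3 positive -> not definite
Definite clause count = 2.

2


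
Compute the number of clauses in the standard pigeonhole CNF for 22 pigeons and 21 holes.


The PHP encoding has two parts:
1) At-least-one-hole clauses: 22 (one per pigeon, each with 21 literals).
2) At-most-one-pigeon-per-hole clauses: 21 holes * C(22,2) = 21 * 231 = 4851.
Total clauses = 22 + 4851 = 4873.

4873


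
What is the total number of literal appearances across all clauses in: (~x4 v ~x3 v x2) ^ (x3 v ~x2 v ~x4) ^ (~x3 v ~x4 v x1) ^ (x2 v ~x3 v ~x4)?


Clause lengths: 3, 3, 3, 3.
Sum = 3 + 3 + 3 + 3 = 12.

12


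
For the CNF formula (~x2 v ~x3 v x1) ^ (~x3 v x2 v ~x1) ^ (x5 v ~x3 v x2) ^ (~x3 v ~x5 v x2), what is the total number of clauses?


Each group enclosed in parentheses joined by ^ is one clause.
Counting the conjuncts: 4 clauses.

4


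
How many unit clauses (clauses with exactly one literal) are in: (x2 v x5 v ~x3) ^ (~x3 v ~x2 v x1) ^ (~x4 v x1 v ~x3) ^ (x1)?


A unit clause contains exactly one literal.
Unit clauses found: (x1).
Count = 1.

1


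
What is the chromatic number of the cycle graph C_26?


A cycle on an even number of vertices is bipartite: alternate two colors around the cycle.
Since 26 is even, two colors suffice, and at least two are needed because the graph has edges.
Chromatic number = 2.

2


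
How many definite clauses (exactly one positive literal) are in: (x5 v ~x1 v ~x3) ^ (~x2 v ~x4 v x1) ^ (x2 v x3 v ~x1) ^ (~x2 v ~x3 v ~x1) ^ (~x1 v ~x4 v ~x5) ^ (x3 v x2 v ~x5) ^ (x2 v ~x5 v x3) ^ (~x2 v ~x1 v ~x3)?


A definite clause has exactly one positive literal.
Clause 1: 1 positive -> definite
Clause 2: 1 positive -> definite
Clause 3: 2 positive -> not definite
Clause 4: 0 positive -> not definite
Clause 5: 0 positive -> not definite
Clause 6: 2 positive -> not definite
Clause 7: 2 positive -> not definite
Clause 8: 0 positive -> not definite
Definite clause count = 2.

2


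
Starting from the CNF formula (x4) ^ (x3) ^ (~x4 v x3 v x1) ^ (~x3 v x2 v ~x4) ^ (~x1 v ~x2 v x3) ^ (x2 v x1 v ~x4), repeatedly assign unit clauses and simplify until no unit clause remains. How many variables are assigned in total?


Unit propagation repeatedly assigns the literal in any unit clause, then simplifies.
Assignments in order: x4 = T, x3 = T, x2 = T.
No further unit clauses remain.
Total variables assigned = 3.

3


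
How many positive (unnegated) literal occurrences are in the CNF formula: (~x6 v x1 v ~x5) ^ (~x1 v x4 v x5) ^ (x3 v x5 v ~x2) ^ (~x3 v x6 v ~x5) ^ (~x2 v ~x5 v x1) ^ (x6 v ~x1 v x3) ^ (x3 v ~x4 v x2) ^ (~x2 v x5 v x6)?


Scan each clause for unnegated literals.
Clause 1: 1 positive; Clause 2: 2 positive; Clause 3: 2 positive; Clause 4: 1 positive; Clause 5: 1 positive; Clause 6: 2 positive; Clause 7: 2 positive; Clause 8: 2 positive.
Total positive literal occurrences = 13.

13


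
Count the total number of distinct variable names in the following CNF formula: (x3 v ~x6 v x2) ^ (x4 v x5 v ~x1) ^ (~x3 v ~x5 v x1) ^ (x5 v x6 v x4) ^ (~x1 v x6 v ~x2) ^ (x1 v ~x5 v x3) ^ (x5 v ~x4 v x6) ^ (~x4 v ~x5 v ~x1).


Identify each distinct variable in the formula.
Variables found: x1, x2, x3, x4, x5, x6.
Total distinct variables = 6.

6


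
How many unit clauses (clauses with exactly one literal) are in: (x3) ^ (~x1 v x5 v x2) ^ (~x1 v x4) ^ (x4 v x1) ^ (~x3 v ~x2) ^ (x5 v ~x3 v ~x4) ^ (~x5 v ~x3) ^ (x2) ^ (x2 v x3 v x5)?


A unit clause contains exactly one literal.
Unit clauses found: (x3), (x2).
Count = 2.

2


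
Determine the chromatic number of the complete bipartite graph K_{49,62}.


K_{49,62} is bipartite by definition: the two parts are independent sets, with every edge crossing between them.
Color all vertices in one part with color 1 and all vertices in the other part with color 2.
Since the graph has at least one edge, one color does not suffice.
Chromatic number = 2.

2


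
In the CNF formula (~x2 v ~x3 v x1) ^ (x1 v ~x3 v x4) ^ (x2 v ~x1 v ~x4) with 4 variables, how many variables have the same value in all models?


Find all satisfying assignments: 11 model(s).
Check which variables have the same value in every model.
No variable is fixed across all models.
Backbone size = 0.

0


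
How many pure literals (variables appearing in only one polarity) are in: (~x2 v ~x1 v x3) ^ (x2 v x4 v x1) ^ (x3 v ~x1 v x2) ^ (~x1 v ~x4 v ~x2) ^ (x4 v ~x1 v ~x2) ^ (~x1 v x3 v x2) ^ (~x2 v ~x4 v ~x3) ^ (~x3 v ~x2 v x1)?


A pure literal appears in only one polarity across all clauses.
No pure literals found.
Count = 0.

0


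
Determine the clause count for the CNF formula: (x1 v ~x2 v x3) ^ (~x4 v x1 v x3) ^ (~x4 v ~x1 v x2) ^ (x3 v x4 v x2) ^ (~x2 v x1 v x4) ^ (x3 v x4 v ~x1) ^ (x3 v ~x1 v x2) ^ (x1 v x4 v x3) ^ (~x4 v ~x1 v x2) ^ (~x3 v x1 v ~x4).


Each group enclosed in parentheses joined by ^ is one clause.
Counting the conjuncts: 10 clauses.

10


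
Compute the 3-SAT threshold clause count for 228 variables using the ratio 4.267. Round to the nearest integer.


The 3-SAT phase transition occurs at approximately 4.267 clauses per variable.
m = 4.267 * 228 = 972.876.
Rounded to nearest integer: 973.

973


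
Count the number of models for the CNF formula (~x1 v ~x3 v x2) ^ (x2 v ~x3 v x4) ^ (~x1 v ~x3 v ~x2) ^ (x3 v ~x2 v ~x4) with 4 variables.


Enumerate all 16 truth assignments over 4 variables.
Test each against every clause.
Satisfying assignments found: 9.

9


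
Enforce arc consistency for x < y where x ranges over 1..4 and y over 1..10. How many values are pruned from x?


For the constraint x < y, x needs a supporting value in y's domain.
x can be at most 9 (one less than y's maximum).
Valid x values from domain: 4 out of 4.
Pruned = 4 - 4 = 0.

0


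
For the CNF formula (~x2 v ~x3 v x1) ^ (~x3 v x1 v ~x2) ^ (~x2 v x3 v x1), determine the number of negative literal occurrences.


Scan each clause for negated literals.
Clause 1: 2 negative; Clause 2: 2 negative; Clause 3: 1 negative.
Total negative literal occurrences = 5.

5


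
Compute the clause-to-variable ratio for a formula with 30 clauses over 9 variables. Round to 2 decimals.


Clause-to-variable ratio = clauses / variables.
30 / 9 = 3.33.

3.33


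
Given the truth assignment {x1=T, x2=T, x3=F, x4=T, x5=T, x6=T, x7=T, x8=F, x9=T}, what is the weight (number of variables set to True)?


The weight is the number of variables assigned True.
True variables: x1, x2, x4, x5, x6, x7, x9.
Weight = 7.

7


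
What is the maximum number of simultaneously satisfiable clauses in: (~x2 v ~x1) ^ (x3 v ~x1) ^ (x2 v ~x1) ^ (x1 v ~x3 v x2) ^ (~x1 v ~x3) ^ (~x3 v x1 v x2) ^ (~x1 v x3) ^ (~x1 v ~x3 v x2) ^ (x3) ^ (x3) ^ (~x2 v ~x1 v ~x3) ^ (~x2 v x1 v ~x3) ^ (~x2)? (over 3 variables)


Enumerate all 8 truth assignments.
For each, count how many of the 13 clauses are satisfied.
The formula is not fully satisfiable, so the maximum is below 13.
Maximum simultaneously satisfiable clauses = 11.

11


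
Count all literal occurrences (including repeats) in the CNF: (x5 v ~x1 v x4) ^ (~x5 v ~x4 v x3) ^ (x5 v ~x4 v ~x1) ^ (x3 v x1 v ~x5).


Clause lengths: 3, 3, 3, 3.
Sum = 3 + 3 + 3 + 3 = 12.

12


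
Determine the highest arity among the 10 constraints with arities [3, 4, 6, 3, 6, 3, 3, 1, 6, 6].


The arities are: 3, 4, 6, 3, 6, 3, 3, 1, 6, 6.
Scan for the maximum value.
Maximum arity = 6.

6


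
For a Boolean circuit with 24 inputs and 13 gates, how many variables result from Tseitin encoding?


The Tseitin transformation introduces one auxiliary variable per gate.
Total variables = inputs + gates = 24 + 13 = 37.

37


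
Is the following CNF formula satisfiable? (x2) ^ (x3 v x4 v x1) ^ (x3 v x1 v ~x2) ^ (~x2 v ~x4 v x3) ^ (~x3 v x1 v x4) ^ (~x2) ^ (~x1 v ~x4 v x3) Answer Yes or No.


Check all 16 possible truth assignments.
Number of satisfying assignments found: 0.
The formula is unsatisfiable.

No


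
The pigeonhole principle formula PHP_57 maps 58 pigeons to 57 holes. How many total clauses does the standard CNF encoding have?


The PHP encoding has two parts:
1) At-least-one-hole clauses: 58 (one per pigeon, each with 57 literals).
2) At-most-one-pigeon-per-hole clauses: 57 holes * C(58,2) = 57 * 1653 = 94221.
Total clauses = 58 + 94221 = 94279.

94279


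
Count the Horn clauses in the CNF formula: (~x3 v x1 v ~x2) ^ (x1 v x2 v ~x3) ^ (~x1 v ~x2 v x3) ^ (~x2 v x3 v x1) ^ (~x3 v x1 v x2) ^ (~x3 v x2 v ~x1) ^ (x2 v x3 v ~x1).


A Horn clause has at most one positive literal.
Clause 1: 1 positive lit(s) -> Horn
Clause 2: 2 positive lit(s) -> not Horn
Clause 3: 1 positive lit(s) -> Horn
Clause 4: 2 positive lit(s) -> not Horn
Clause 5: 2 positive lit(s) -> not Horn
Clause 6: 1 positive lit(s) -> Horn
Clause 7: 2 positive lit(s) -> not Horn
Total Horn clauses = 3.

3


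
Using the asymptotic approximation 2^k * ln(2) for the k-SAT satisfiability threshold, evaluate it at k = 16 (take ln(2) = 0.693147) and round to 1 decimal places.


Using the asymptotic formula: threshold ~ 2^k * ln(2).
2^16 = 65536.
65536 * 0.693147 = 45426.1.

45426.1


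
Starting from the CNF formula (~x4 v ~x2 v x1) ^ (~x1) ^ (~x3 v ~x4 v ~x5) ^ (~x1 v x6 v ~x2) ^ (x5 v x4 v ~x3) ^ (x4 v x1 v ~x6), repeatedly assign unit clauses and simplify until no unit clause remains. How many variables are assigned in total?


Unit propagation repeatedly assigns the literal in any unit clause, then simplifies.
Assignments in order: x1 = F.
No further unit clauses remain.
Total variables assigned = 1.

1


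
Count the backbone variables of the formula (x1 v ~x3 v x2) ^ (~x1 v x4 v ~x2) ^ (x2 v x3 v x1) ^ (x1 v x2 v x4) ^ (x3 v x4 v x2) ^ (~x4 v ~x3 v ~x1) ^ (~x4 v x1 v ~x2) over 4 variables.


Find all satisfying assignments: 5 model(s).
Check which variables have the same value in every model.
No variable is fixed across all models.
Backbone size = 0.

0


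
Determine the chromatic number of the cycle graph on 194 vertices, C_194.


A cycle on an even number of vertices is bipartite: alternate two colors around the cycle.
Since 194 is even, two colors suffice, and at least two are needed because the graph has edges.
Chromatic number = 2.

2


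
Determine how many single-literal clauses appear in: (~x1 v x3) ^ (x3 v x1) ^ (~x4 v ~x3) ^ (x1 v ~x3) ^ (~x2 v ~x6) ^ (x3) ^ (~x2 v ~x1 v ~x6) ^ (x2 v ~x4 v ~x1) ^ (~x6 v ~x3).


A unit clause contains exactly one literal.
Unit clauses found: (x3).
Count = 1.

1


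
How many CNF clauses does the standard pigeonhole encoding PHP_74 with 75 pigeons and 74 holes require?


The PHP encoding has two parts:
1) At-least-one-hole clauses: 75 (one per pigeon, each with 74 literals).
2) At-most-one-pigeon-per-hole clauses: 74 holes * C(75,2) = 74 * 2775 = 205350.
Total clauses = 75 + 205350 = 205425.

205425


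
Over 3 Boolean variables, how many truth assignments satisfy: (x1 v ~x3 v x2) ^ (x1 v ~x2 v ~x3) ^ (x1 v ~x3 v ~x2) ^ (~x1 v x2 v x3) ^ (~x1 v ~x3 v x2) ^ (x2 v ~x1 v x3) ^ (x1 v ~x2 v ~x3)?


Enumerate all 8 truth assignments over 3 variables.
Test each against every clause.
Satisfying assignments found: 4.

4


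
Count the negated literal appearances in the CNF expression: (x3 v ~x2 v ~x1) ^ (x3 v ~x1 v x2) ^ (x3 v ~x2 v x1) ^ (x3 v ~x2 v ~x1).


Scan each clause for negated literals.
Clause 1: 2 negative; Clause 2: 1 negative; Clause 3: 1 negative; Clause 4: 2 negative.
Total negative literal occurrences = 6.

6


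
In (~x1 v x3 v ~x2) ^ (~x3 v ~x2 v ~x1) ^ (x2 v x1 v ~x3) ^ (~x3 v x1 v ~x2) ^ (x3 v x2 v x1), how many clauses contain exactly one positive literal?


A definite clause has exactly one positive literal.
Clause 1: 1 positive -> definite
Clause 2: 0 positive -> not definite
Clause 3: 2 positive -> not definite
Clause 4: 1 positive -> definite
Clause 5: 3 positive -> not definite
Definite clause count = 2.

2


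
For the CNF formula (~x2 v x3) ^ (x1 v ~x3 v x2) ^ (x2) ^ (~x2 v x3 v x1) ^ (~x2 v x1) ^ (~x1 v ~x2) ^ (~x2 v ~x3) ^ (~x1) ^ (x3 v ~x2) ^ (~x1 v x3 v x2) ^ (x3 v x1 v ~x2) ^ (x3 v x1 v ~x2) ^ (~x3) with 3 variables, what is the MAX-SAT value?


Enumerate all 8 truth assignments.
For each, count how many of the 13 clauses are satisfied.
The formula is not fully satisfiable, so the maximum is below 13.
Maximum simultaneously satisfiable clauses = 12.

12


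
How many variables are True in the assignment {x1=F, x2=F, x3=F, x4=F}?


The weight is the number of variables assigned True.
True variables: none.
Weight = 0.

0


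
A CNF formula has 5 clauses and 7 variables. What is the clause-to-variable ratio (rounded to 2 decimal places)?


Clause-to-variable ratio = clauses / variables.
5 / 7 = 0.71.

0.71


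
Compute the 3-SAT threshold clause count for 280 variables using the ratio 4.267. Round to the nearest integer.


The 3-SAT phase transition occurs at approximately 4.267 clauses per variable.
m = 4.267 * 280 = 1194.76.
Rounded to nearest integer: 1195.

1195


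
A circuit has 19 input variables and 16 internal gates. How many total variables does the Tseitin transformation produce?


The Tseitin transformation introduces one auxiliary variable per gate.
Total variables = inputs + gates = 19 + 16 = 35.

35


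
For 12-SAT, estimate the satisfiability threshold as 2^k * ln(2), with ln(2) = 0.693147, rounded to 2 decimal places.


Using the asymptotic formula: threshold ~ 2^k * ln(2).
2^12 = 4096.
4096 * 0.693147 = 2839.13.

2839.13


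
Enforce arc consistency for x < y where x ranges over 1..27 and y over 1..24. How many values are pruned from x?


For the constraint x < y, x needs a supporting value in y's domain.
x can be at most 23 (one less than y's maximum).
Valid x values from domain: 23 out of 27.
Pruned = 27 - 23 = 4.

4


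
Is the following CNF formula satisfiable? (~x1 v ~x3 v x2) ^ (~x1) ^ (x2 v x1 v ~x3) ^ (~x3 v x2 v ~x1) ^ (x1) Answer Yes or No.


Check all 8 possible truth assignments.
Number of satisfying assignments found: 0.
The formula is unsatisfiable.

No


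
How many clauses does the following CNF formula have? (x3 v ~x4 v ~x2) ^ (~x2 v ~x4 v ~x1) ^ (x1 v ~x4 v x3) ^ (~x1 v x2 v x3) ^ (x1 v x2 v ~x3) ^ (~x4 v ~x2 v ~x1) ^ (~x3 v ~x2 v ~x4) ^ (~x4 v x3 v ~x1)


Each group enclosed in parentheses joined by ^ is one clause.
Counting the conjuncts: 8 clauses.

8


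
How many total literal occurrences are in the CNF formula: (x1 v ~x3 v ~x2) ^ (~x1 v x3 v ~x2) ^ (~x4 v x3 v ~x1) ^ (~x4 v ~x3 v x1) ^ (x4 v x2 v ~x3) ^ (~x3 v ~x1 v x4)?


Clause lengths: 3, 3, 3, 3, 3, 3.
Sum = 3 + 3 + 3 + 3 + 3 + 3 = 18.

18


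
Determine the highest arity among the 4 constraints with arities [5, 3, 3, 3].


The arities are: 5, 3, 3, 3.
Scan for the maximum value.
Maximum arity = 5.

5


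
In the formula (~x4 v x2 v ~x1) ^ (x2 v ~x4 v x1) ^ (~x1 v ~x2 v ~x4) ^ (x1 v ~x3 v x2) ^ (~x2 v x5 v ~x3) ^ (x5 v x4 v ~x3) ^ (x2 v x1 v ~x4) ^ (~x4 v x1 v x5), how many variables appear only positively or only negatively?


A pure literal appears in only one polarity across all clauses.
Pure literals: x3 (negative only), x5 (positive only).
Count = 2.

2


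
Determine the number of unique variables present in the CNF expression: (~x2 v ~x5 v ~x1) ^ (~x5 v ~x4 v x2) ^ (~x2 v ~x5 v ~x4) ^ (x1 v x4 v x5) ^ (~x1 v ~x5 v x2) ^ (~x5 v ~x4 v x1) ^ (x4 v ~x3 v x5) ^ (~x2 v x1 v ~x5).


Identify each distinct variable in the formula.
Variables found: x1, x2, x3, x4, x5.
Total distinct variables = 5.

5


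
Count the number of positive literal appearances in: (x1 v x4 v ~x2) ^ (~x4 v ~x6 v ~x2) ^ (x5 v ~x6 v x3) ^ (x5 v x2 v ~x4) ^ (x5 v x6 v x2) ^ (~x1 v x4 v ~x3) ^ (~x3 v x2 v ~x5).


Scan each clause for unnegated literals.
Clause 1: 2 positive; Clause 2: 0 positive; Clause 3: 2 positive; Clause 4: 2 positive; Clause 5: 3 positive; Clause 6: 1 positive; Clause 7: 1 positive.
Total positive literal occurrences = 11.

11


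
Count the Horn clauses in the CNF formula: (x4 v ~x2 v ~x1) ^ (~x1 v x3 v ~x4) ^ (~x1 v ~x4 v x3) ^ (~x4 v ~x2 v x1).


A Horn clause has at most one positive literal.
Clause 1: 1 positive lit(s) -> Horn
Clause 2: 1 positive lit(s) -> Horn
Clause 3: 1 positive lit(s) -> Horn
Clause 4: 1 positive lit(s) -> Horn
Total Horn clauses = 4.

4


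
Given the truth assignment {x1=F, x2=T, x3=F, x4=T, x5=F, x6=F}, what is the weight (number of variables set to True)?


The weight is the number of variables assigned True.
True variables: x2, x4.
Weight = 2.

2


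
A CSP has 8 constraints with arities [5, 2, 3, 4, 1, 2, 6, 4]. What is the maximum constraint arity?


The arities are: 5, 2, 3, 4, 1, 2, 6, 4.
Scan for the maximum value.
Maximum arity = 6.

6


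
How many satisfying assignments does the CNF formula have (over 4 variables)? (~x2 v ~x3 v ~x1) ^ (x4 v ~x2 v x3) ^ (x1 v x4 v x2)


Enumerate all 16 truth assignments over 4 variables.
Test each against every clause.
Satisfying assignments found: 10.

10


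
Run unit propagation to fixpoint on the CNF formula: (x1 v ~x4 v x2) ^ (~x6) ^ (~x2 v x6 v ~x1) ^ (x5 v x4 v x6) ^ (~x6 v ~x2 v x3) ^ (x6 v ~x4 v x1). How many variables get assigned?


Unit propagation repeatedly assigns the literal in any unit clause, then simplifies.
Assignments in order: x6 = F.
No further unit clauses remain.
Total variables assigned = 1.

1


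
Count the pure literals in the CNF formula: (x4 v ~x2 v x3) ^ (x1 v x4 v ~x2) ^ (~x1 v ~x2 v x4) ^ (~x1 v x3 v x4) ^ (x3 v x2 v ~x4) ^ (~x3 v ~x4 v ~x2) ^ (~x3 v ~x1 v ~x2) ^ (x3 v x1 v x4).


A pure literal appears in only one polarity across all clauses.
No pure literals found.
Count = 0.

0


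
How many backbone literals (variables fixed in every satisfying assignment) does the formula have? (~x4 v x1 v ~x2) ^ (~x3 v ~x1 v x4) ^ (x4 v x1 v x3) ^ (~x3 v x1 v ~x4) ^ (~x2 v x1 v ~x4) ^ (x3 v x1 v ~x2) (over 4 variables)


Find all satisfying assignments: 9 model(s).
Check which variables have the same value in every model.
No variable is fixed across all models.
Backbone size = 0.

0


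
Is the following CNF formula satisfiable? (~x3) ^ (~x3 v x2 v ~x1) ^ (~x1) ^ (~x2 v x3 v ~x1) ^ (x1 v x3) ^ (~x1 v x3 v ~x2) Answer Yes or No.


Check all 8 possible truth assignments.
Number of satisfying assignments found: 0.
The formula is unsatisfiable.

No


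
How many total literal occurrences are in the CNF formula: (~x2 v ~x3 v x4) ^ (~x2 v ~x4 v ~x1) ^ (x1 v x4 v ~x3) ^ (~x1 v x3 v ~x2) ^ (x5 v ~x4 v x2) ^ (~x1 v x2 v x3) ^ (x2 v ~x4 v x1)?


Clause lengths: 3, 3, 3, 3, 3, 3, 3.
Sum = 3 + 3 + 3 + 3 + 3 + 3 + 3 = 21.

21


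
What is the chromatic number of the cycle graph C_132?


A cycle on an even number of vertices is bipartite: alternate two colors around the cycle.
Since 132 is even, two colors suffice, and at least two are needed because the graph has edges.
Chromatic number = 2.

2


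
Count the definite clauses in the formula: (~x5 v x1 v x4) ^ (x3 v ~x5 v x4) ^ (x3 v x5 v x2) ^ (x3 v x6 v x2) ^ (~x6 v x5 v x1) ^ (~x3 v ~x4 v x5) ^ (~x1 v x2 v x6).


A definite clause has exactly one positive literal.
Clause 1: 2 positive -> not definite
Clause 2: 2 positive -> not definite
Clause 3: 3 positive -> not definite
Clause 4: 3 positive -> not definite
Clause 5: 2 positive -> not definite
Clause 6: 1 positive -> definite
Clause 7: 2 positive -> not definite
Definite clause count = 1.

1


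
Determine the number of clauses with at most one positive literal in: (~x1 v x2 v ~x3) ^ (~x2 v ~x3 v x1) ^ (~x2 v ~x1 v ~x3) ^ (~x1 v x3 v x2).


A Horn clause has at most one positive literal.
Clause 1: 1 positive lit(s) -> Horn
Clause 2: 1 positive lit(s) -> Horn
Clause 3: 0 positive lit(s) -> Horn
Clause 4: 2 positive lit(s) -> not Horn
Total Horn clauses = 3.

3


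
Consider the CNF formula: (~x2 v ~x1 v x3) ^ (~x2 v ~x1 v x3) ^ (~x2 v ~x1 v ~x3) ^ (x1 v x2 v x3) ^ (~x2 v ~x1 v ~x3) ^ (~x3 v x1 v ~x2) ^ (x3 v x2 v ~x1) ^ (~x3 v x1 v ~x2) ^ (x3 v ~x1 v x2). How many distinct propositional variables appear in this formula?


Identify each distinct variable in the formula.
Variables found: x1, x2, x3.
Total distinct variables = 3.

3


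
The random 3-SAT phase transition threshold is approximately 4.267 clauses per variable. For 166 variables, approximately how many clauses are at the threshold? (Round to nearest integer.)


The 3-SAT phase transition occurs at approximately 4.267 clauses per variable.
m = 4.267 * 166 = 708.322.
Rounded to nearest integer: 708.

708


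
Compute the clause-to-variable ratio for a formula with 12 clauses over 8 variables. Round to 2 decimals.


Clause-to-variable ratio = clauses / variables.
12 / 8 = 1.5.

1.5


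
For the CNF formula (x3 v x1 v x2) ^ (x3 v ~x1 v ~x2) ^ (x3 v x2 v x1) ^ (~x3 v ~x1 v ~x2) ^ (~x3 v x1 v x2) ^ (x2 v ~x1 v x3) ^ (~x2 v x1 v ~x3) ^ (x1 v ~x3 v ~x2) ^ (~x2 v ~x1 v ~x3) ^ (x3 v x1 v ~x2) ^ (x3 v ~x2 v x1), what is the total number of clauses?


Each group enclosed in parentheses joined by ^ is one clause.
Counting the conjuncts: 11 clauses.

11


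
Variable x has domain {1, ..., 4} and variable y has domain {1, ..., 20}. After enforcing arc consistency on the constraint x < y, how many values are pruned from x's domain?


For the constraint x < y, x needs a supporting value in y's domain.
x can be at most 19 (one less than y's maximum).
Valid x values from domain: 4 out of 4.
Pruned = 4 - 4 = 0.

0


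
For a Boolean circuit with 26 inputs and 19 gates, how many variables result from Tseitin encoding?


The Tseitin transformation introduces one auxiliary variable per gate.
Total variables = inputs + gates = 26 + 19 = 45.

45


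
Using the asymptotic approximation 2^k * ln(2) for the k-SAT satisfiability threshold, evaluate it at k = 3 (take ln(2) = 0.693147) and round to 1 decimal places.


Using the asymptotic formula: threshold ~ 2^k * ln(2).
2^3 = 8.
8 * 0.693147 = 5.5.

5.5


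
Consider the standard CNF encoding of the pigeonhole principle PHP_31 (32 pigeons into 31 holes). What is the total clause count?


The PHP encoding has two parts:
1) At-least-one-hole clauses: 32 (one per pigeon, each with 31 literals).
2) At-most-one-pigeon-per-hole clauses: 31 holes * C(32,2) = 31 * 496 = 15376.
Total clauses = 32 + 15376 = 15408.

15408


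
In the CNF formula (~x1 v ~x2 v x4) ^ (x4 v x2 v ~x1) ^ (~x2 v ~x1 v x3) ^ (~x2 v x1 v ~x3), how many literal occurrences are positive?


Scan each clause for unnegated literals.
Clause 1: 1 positive; Clause 2: 2 positive; Clause 3: 1 positive; Clause 4: 1 positive.
Total positive literal occurrences = 5.

5


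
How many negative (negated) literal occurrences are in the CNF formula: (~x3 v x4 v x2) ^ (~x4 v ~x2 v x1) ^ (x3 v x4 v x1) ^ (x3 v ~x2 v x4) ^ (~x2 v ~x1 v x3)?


Scan each clause for negated literals.
Clause 1: 1 negative; Clause 2: 2 negative; Clause 3: 0 negative; Clause 4: 1 negative; Clause 5: 2 negative.
Total negative literal occurrences = 6.

6


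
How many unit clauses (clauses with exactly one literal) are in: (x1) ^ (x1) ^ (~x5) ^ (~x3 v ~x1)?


A unit clause contains exactly one literal.
Unit clauses found: (x1), (x1), (~x5).
Count = 3.

3


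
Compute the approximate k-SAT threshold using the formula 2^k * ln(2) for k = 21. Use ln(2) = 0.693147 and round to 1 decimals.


Using the asymptotic formula: threshold ~ 2^k * ln(2).
2^21 = 2097152.
2097152 * 0.693147 = 1453634.6.

1453634.6


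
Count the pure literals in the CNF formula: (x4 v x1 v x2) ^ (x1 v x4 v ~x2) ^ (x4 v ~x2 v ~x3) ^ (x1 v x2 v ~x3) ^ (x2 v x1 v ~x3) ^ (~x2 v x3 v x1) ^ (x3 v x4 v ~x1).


A pure literal appears in only one polarity across all clauses.
Pure literals: x4 (positive only).
Count = 1.

1


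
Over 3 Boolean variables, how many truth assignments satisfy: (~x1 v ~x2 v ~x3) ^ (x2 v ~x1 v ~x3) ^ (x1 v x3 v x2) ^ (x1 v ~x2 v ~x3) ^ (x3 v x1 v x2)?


Enumerate all 8 truth assignments over 3 variables.
Test each against every clause.
Satisfying assignments found: 4.

4


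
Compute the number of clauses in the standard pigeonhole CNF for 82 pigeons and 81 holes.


The PHP encoding has two parts:
1) At-least-one-hole clauses: 82 (one per pigeon, each with 81 literals).
2) At-most-one-pigeon-per-hole clauses: 81 holes * C(82,2) = 81 * 3321 = 269001.
Total clauses = 82 + 269001 = 269083.

269083


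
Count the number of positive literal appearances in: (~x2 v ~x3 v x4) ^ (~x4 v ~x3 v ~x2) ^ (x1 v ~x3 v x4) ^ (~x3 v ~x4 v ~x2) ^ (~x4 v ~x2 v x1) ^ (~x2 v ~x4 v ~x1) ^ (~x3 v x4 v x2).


Scan each clause for unnegated literals.
Clause 1: 1 positive; Clause 2: 0 positive; Clause 3: 2 positive; Clause 4: 0 positive; Clause 5: 1 positive; Clause 6: 0 positive; Clause 7: 2 positive.
Total positive literal occurrences = 6.

6


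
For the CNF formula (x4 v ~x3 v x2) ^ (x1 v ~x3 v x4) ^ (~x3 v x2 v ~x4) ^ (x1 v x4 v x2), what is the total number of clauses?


Each group enclosed in parentheses joined by ^ is one clause.
Counting the conjuncts: 4 clauses.

4


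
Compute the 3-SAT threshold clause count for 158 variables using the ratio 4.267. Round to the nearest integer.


The 3-SAT phase transition occurs at approximately 4.267 clauses per variable.
m = 4.267 * 158 = 674.186.
Rounded to nearest integer: 674.

674


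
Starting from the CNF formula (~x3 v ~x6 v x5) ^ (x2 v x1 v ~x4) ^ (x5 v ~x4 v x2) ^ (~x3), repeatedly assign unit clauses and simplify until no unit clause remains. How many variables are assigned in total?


Unit propagation repeatedly assigns the literal in any unit clause, then simplifies.
Assignments in order: x3 = F.
No further unit clauses remain.
Total variables assigned = 1.

1


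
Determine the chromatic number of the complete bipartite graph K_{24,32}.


K_{24,32} is bipartite by definition: the two parts are independent sets, with every edge crossing between them.
Color all vertices in one part with color 1 and all vertices in the other part with color 2.
Since the graph has at least one edge, one color does not suffice.
Chromatic number = 2.

2


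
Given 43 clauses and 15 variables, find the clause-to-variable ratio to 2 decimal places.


Clause-to-variable ratio = clauses / variables.
43 / 15 = 2.87.

2.87


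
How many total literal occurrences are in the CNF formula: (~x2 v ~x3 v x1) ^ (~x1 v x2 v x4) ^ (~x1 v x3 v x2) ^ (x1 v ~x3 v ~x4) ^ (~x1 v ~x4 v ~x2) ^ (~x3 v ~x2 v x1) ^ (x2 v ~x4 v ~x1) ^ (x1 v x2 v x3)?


Clause lengths: 3, 3, 3, 3, 3, 3, 3, 3.
Sum = 3 + 3 + 3 + 3 + 3 + 3 + 3 + 3 = 24.

24


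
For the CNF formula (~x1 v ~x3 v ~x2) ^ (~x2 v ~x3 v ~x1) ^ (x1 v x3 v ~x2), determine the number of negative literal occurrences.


Scan each clause for negated literals.
Clause 1: 3 negative; Clause 2: 3 negative; Clause 3: 1 negative.
Total negative literal occurrences = 7.

7


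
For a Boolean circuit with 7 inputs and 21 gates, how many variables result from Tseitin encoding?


The Tseitin transformation introduces one auxiliary variable per gate.
Total variables = inputs + gates = 7 + 21 = 28.

28


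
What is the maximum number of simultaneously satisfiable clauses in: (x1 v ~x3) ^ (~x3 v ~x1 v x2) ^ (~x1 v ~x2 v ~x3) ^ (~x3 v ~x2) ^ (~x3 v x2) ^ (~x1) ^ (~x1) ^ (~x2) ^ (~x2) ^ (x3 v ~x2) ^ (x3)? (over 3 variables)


Enumerate all 8 truth assignments.
For each, count how many of the 11 clauses are satisfied.
The formula is not fully satisfiable, so the maximum is below 11.
Maximum simultaneously satisfiable clauses = 10.

10


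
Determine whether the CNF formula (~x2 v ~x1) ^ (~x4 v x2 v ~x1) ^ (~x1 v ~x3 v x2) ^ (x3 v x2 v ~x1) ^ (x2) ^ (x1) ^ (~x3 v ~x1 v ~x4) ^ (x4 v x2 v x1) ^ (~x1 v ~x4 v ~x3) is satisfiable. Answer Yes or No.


Check all 16 possible truth assignments.
Number of satisfying assignments found: 0.
The formula is unsatisfiable.

No


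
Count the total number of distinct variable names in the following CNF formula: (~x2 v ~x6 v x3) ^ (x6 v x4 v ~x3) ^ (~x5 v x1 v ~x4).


Identify each distinct variable in the formula.
Variables found: x1, x2, x3, x4, x5, x6.
Total distinct variables = 6.

6


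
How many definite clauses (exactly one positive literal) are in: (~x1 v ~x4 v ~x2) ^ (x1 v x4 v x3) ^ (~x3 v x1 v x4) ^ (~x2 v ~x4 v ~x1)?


A definite clause has exactly one positive literal.
Clause 1: 0 positive -> not definite
Clause 2: 3 positive -> not definite
Clause 3: 2 positive -> not definite
Clause 4: 0 positive -> not definite
Definite clause count = 0.

0


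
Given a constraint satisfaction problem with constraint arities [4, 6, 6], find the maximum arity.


The arities are: 4, 6, 6.
Scan for the maximum value.
Maximum arity = 6.

6
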